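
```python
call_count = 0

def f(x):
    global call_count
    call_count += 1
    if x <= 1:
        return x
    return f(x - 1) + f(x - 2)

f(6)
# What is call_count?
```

Calls(x) = 1 + Calls(x-1) + Calls(x-2); Calls(0)=Calls(1)=1. For x=6 this gives 25.

Answer: 25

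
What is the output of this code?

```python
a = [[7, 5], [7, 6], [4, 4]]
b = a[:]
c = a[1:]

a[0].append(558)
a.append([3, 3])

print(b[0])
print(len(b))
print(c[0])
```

Key concept: slice with nested mutation.
Step by step:
`a = [[7, 5], [7, 6], [4, 4]]` → a = [[7, 5], [7, 6], [4, 4]]
`b = a[:]` → b = [[7, 5], [7, 6], [4, 4]]
`c = a[1:]` → c = [[7, 6], [4, 4]]
`a[0].append(558)` → a = [[7, 5, 558], [7, 6], [4, 4]]; b = [[7, 5, 558], [7, 6], [4, 4]]
`a.append([3, 3])` → a = [[7, 5, 558], [7, 6], [4, 4], [3, 3]]
`print(b[0])` → prints [7, 5, 558]
`print(len(b))` → prints 3
`print(c[0])` → prints [7, 6]

Answer:
[7, 5, 558]
3
[7, 6]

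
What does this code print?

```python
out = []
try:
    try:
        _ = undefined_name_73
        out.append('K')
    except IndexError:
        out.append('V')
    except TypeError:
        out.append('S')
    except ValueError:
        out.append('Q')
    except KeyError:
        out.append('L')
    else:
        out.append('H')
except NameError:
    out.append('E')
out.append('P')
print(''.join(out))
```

Execution trace: 'E' (outer except NameError) → 'P' (after the try/except). Output: EP

Answer: EP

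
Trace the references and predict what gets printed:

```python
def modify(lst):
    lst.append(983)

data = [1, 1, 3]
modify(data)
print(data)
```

Key concept: function modifies passed list.
Step by step:
`data = [1, 1, 3]` → data = [1, 1, 3]
`modify(data)` → data = [1, 1, 3, 983]
`print(data)` → prints [1, 1, 3, 983]

Answer: [1, 1, 3, 983]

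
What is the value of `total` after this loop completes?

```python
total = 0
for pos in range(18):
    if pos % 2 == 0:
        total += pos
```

Sum of even numbers 0 to 17
`total` takes the values: 0 → 2 → 6 → 12 → 20 → 30 → 42 → 56 → 72

Answer: 72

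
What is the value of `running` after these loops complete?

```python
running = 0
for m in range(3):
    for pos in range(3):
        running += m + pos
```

Sum of all m+pos for m,pos in 3x3
`running` takes the values: 0 → 1 → 3 → 4 → 6 → 9 → 11 → 14 → 18

Answer: 18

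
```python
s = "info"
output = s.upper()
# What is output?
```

Trace:
`s = "info"` → s = 'info'
`output = s.upper()` → output = 'INFO'
So output = 'INFO'

Answer: 'INFO'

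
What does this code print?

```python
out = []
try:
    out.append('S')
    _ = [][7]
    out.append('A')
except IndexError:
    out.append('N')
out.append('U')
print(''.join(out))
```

Execution trace: 'S' (try body) → 'N' (except IndexError) → 'U' (after the try/except). Output: SNU

Answer: SNU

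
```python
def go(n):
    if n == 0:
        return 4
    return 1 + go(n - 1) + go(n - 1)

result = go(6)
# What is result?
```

go(n) = 1 + 2·go(n-1), go(0)=4. Closed form: (4+1)·2^6 - 1 = 319.

Answer: 319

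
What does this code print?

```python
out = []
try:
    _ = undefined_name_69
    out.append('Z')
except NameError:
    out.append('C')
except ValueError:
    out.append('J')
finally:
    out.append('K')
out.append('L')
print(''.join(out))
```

Execution trace: 'C' (except NameError) → 'K' (finally) → 'L' (after the try/except). Output: CKL

Answer: CKL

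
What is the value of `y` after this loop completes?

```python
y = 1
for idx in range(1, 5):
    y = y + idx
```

Start at 1, add 1 through 4
`y` takes the values: 1 → 2 → 4 → 7 → 11

Answer: 11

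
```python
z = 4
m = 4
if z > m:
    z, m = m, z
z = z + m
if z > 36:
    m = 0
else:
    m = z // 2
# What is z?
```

Trace:
`z = 4` → z = 4
`m = 4` → m = 4
`if z > m: ...` → z > m is False → no variable changes
`z = z + m` → z = 8
`if z > 36: ...` → z > 36 is False, take else branch → no variable changes
So z = 8

Answer: 8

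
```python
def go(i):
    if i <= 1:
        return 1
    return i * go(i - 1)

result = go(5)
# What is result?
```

go(5) = 5 * 4 * 3 * 2 * 1 = 120

Answer: 120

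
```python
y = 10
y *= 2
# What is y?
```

Trace:
`y = 10` → y = 10
`y *= 2` → y = 20
So y = 20

Answer: 20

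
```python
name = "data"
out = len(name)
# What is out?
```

Trace:
`name = "data"` → name = 'data'
`out = len(name)` → out = 4
So out = 4

Answer: 4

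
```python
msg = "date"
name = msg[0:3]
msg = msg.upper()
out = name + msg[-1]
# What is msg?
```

Trace:
`msg = "date"` → msg = 'date'
`name = msg[0:3]` → name = 'dat'
`msg = msg.upper()` → msg = 'DATE'
`out = name + msg[-1]` → out = 'datE'
So msg = 'DATE'

Answer: 'DATE'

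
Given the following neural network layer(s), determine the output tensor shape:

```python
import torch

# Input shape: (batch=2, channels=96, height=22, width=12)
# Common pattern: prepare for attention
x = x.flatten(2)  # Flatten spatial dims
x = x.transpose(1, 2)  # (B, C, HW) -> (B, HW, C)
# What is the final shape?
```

Input: (2, 96, 22, 12) -> after flatten(2): (2, 96, 264) -> Output: (2, 264, 96)

Answer: (2, 264, 96)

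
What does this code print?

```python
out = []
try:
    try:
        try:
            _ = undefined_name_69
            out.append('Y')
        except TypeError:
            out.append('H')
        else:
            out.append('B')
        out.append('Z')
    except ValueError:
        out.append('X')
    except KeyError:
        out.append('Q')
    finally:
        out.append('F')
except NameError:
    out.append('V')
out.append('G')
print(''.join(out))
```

Execution trace: 'F' (finally) → 'V' (outer except NameError) → 'G' (after the try/except). Output: FVG

Answer: FVG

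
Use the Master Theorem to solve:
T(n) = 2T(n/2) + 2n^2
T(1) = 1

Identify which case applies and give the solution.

a=2, b=2, f(n)=2n^2. log_2(2) = 1. Since c=2 > 1 and the regularity condition holds (2(n/2)^2 = (2/2^2)n^2 with 2/2^2 < 1), Case 3 applies: T(n) = Θ(f(n)) = O(n^2).

Answer: O(n^2) - Case 3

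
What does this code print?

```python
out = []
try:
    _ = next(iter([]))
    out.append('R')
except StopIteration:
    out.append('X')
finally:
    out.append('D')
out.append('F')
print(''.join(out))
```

Execution trace: 'X' (except StopIteration) → 'D' (finally) → 'F' (after the try/except). Output: XDF

Answer: XDF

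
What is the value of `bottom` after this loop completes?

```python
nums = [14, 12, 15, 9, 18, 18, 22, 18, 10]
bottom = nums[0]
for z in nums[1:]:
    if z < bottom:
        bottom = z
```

Minimum of [14, 12, 15, 9, 18, 18, 22, 18, 10]
`bottom` takes the values: 14 → 12 → 9

Answer: 9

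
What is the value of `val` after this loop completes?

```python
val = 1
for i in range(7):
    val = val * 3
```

Multiply by 3, 7 times: 1 * 3^7 = 2187
`val` takes the values: 1 → 3 → 9 → 27 → 81 → 243 → 729 → 2187

Answer: 2187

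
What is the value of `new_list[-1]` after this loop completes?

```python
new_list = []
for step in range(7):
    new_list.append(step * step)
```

Last element of squares 0 to 6
`new_list` takes the values: [] → [0] → [0, 1] → [0, 1, 4] → [0, 1, 4, 9] → [0, 1, 4, 9, 16] → [0, 1, 4, 9, 16, 25] → [0, 1, 4, 9, 16, 25, 36]
So `new_list[-1]` = 36

Answer: 36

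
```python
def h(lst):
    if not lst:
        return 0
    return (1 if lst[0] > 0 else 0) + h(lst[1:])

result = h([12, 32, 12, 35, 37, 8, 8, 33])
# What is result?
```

Count of positive elements in [12, 32, 12, 35, 37, 8, 8, 33] = 8

Answer: 8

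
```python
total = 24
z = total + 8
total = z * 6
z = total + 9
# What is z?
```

Trace:
`total = 24` → total = 24
`z = total + 8` → z = 32
`total = z * 6` → total = 192
`z = total + 9` → z = 201
So z = 201

Answer: 201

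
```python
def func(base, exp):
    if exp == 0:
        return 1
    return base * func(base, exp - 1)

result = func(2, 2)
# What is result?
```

func(2, 2) = 2 * 2 = 4

Answer: 4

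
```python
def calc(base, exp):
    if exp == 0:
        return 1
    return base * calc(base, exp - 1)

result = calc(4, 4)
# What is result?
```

calc(4, 4) = 4 * 4 * 4 * 4 = 256

Answer: 256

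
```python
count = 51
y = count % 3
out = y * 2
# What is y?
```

Trace:
`count = 51` → count = 51
`y = count % 3` → y = 0
`out = y * 2` → out = 0
So y = 0

Answer: 0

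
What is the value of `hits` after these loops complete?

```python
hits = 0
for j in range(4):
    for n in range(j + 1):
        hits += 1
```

Triangle: 1 + 2 + ... + 4
`hits` takes the values: 0 → 1 → 2 → 3 → 4 → 5 → 6 → 7 → 8 → 9 → 10

Answer: 10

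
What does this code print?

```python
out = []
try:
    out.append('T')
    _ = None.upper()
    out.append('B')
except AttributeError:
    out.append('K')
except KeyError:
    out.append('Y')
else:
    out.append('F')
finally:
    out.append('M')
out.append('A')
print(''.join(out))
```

Execution trace: 'T' (try body) → 'K' (except AttributeError) → 'M' (finally) → 'A' (after the try/except). Output: TKMA

Answer: TKMA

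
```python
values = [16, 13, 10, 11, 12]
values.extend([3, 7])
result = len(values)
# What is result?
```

Trace:
`values = [16, 13, 10, 11, 12]` → values = [16, 13, 10, 11, 12]
`values.extend([3, 7])` → values = [16, 13, 10, 11, 12, 3, 7]
`result = len(values)` → result = 7
So result = 7

Answer: 7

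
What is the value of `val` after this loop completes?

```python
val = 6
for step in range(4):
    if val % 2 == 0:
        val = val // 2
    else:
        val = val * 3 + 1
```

Collatz-style transformation from 6
`val` takes the values: 6 → 3 → 10 → 5 → 16

Answer: 16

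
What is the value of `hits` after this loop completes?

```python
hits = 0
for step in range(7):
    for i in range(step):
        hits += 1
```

Triangle number: 0+1+2+...+6
`hits` takes the values: 0 → 1 → 2 → 3 → 4 → 5 → 6 → 7 → 8 → 9 → 10 → 11 → 12 → 13 → 14 → 15 → 16 → 17 → 18 → 19 → 20 → 21

Answer: 21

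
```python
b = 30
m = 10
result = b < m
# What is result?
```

Trace:
`b = 30` → b = 30
`m = 10` → m = 10
`result = b < m` → result = False
So result = False

Answer: False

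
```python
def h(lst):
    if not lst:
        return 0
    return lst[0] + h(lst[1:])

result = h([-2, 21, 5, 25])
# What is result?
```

(-2) + 21 + 5 + 25 + 0 = 49

Answer: 49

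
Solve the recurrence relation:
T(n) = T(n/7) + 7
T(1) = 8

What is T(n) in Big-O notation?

Each step divides n by 7 and adds 7. After log_7(n) steps we reach T(1)=8. So T(n) = 7·log_7(n) + 8 = O(log n).

Answer: O(log n)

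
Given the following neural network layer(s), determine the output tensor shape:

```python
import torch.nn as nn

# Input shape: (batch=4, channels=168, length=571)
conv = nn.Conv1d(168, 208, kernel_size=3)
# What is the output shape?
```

Input: (4, 168, 571) -> Output: (4, 208, 569)

Answer: (4, 208, 569)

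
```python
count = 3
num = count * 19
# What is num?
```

Trace:
`count = 3` → count = 3
`num = count * 19` → num = 57
So num = 57

Answer: 57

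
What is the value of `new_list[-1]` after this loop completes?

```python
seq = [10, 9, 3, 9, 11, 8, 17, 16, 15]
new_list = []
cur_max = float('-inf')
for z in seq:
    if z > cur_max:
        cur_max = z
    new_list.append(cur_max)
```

Running max ends at 17
`new_list` takes the values: [] → [10] → [10, 10] → [10, 10, 10] → [10, 10, 10, 10] → [10, 10, 10, 10, 11] → [10, 10, 10, 10, 11, 11] → [10, 10, 10, 10, 11, 11, 17] → [10, 10, 10, 10, 11, 11, 17, 17] → [10, 10, 10, 10, 11, 11, 17, 17, 17]
So `new_list[-1]` = 17

Answer: 17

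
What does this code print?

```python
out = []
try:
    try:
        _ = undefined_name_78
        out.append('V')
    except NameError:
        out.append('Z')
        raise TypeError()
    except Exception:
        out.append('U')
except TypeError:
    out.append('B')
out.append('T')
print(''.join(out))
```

Execution trace: 'Z' (inner except NameError) → 'B' (outer except TypeError) → 'T' (after the try/except). Output: ZBT

Answer: ZBT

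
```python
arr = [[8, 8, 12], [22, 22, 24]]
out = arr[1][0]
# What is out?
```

Trace:
`arr = [[8, 8, 12], [22, 22, 24]]` → arr = [[8, 8, 12], [22, 22, 24]]
`out = arr[1][0]` → out = 22
So out = 22

Answer: 22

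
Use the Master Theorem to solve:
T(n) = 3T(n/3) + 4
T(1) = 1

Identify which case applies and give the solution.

a=3, b=3, f(n)=4. log_3(3) = 1. Since c=0 < 1, Case 1 applies: T(n) = Θ(n^log_b(a)) = O(n).

Answer: O(n) - Case 1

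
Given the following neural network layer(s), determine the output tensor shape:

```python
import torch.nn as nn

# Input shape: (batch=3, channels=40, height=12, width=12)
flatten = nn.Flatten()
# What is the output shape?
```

Input: (3, 40, 12, 12) -> Output: (3, 5760)

Answer: (3, 5760)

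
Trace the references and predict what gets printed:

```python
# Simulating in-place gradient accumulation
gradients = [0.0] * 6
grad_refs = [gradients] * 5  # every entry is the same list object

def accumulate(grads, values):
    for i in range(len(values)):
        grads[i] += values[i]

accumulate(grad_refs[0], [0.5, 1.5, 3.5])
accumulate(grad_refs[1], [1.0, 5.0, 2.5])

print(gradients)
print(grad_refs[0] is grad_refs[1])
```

Key concept: gradient accumulation aliasing.
Step by step:
`gradients = [0.0] * 6` → gradients = [0.0, 0.0, 0.0, 0.0, 0.0, 0.0]
`grad_refs = [gradients] * 5` → grad_refs = [[0.0, 0.0, 0.0, 0.0, 0.0, 0.0], [0.0, 0.0, 0.0, 0.0, 0.0, 0.0], [0.0, 0.0, 0.0, 0.0, 0.0, 0.0], [0.0, 0.0, 0.0, 0.0, 0.0, 0.0], [0.0, 0.0, 0.0, 0.0, 0.0, 0.0]]
`accumulate(grad_refs[0], [0.5, 1.5, 3.5])` → gradients = [0.5, 1.5, 3.5, 0.0, 0.0, 0.0]; grad_refs = [[0.5, 1.5, 3.5, 0.0, 0.0, 0.0], [0.5, 1.5, 3.5, 0.0, 0.0, 0.0], [0.5, 1.5, 3.5, 0.0, 0.0, 0.0], [0.5, 1.5, 3.5, 0.0, 0.0, 0.0], [0.5, 1.5, 3.5, 0.0, 0.0, 0.0]]
`accumulate(grad_refs[1], [1.0, 5.0, 2.5])` → gradients = [1.5, 6.5, 6.0, 0.0, 0.0, 0.0]; grad_refs = [[1.5, 6.5, 6.0, 0.0, 0.0, 0.0], [1.5, 6.5, 6.0, 0.0, 0.0, 0.0], [1.5, 6.5, 6.0, 0.0, 0.0, 0.0], [1.5, 6.5, 6.0, 0.0, 0.0, 0.0], [1.5, 6.5, 6.0, 0.0, 0.0, 0.0]]
`print(gradients)` → prints [1.5, 6.5, 6.0, 0.0, 0.0, 0.0]
`print(grad_refs[0] is grad_refs[1])` → prints True

Answer:
[1.5, 6.5, 6.0, 0.0, 0.0, 0.0]
True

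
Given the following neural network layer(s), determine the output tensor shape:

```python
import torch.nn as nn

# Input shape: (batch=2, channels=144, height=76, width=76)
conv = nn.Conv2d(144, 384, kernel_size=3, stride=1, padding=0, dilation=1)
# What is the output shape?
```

Input: (2, 144, 76, 76) -> Output: (2, 384, 74, 74)

Answer: (2, 384, 74, 74)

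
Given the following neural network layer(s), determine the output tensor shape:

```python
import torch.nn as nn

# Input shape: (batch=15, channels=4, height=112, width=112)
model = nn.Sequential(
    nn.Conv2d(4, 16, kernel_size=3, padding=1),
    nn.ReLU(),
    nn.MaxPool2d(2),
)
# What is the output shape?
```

Input: (15, 4, 112, 112) -> after Conv2d: (15, 16, 112, 112) -> after ReLU: (15, 16, 112, 112) -> Output: (15, 16, 56, 56)

Answer: (15, 16, 56, 56)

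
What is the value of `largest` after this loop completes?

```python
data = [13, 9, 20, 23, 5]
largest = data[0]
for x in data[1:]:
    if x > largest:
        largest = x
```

Maximum of [13, 9, 20, 23, 5]
`largest` takes the values: 13 → 20 → 23

Answer: 23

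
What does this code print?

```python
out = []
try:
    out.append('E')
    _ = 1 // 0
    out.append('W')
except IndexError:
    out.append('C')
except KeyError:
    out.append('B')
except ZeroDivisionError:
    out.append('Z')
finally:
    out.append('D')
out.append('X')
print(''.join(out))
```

Execution trace: 'E' (try body) → 'Z' (except ZeroDivisionError) → 'D' (finally) → 'X' (after the try/except). Output: EZDX

Answer: EZDX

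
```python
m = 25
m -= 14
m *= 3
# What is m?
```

Trace:
`m = 25` → m = 25
`m -= 14` → m = 11
`m *= 3` → m = 33
So m = 33

Answer: 33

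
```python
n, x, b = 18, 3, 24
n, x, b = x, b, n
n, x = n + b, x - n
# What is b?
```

Trace:
`n, x, b = 18, 3, 24` → n = 18; x = 3; b = 24
`n, x, b = x, b, n` → n = 3; x = 24; b = 18
`n, x = n + b, x - n` → n = 21; x = 21
So b = 18

Answer: 18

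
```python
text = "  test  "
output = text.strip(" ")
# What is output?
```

Trace:
`text = "  test  "` → text = '  test  '
`output = text.strip(" ")` → output = 'test'
So output = 'test'

Answer: 'test'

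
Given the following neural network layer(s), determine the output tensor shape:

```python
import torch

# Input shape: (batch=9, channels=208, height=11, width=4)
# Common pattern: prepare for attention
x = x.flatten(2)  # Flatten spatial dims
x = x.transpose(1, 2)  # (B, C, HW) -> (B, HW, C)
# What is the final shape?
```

Input: (9, 208, 11, 4) -> after flatten(2): (9, 208, 44) -> Output: (9, 44, 208)

Answer: (9, 44, 208)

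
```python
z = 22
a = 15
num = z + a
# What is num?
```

Trace:
`z = 22` → z = 22
`a = 15` → a = 15
`num = z + a` → num = 37
So num = 37

Answer: 37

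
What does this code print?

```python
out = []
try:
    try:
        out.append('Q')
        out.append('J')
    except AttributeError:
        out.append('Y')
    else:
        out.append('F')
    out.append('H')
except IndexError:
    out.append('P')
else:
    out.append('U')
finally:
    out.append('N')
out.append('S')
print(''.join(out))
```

Execution trace: 'Q' (inner try body) → 'J' (inner try body, no exception) → 'F' (inner else) → 'H' (try body, no exception) → 'U' (else) → 'N' (finally) → 'S' (after the try/except). Output: QJFHUNS

Answer: QJFHUNS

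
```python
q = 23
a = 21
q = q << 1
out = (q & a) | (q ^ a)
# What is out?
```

Trace:
`q = 23` → q = 23
`a = 21` → a = 21
`q = q << 1` → q = 46
`out = (q & a) | (q ^ a)` → out = 63
So out = 63

Answer: 63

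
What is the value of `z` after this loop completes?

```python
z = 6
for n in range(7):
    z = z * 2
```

Multiply by 2, 7 times: 6 * 2^7 = 768
`z` takes the values: 6 → 12 → 24 → 48 → 96 → 192 → 384 → 768

Answer: 768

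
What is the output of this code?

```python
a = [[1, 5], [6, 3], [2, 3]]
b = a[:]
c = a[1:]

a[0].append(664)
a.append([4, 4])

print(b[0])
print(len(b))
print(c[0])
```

Key concept: slice with nested mutation.
Step by step:
`a = [[1, 5], [6, 3], [2, 3]]` → a = [[1, 5], [6, 3], [2, 3]]
`b = a[:]` → b = [[1, 5], [6, 3], [2, 3]]
`c = a[1:]` → c = [[6, 3], [2, 3]]
`a[0].append(664)` → a = [[1, 5, 664], [6, 3], [2, 3]]; b = [[1, 5, 664], [6, 3], [2, 3]]
`a.append([4, 4])` → a = [[1, 5, 664], [6, 3], [2, 3], [4, 4]]
`print(b[0])` → prints [1, 5, 664]
`print(len(b))` → prints 3
`print(c[0])` → prints [6, 3]

Answer:
[1, 5, 664]
3
[6, 3]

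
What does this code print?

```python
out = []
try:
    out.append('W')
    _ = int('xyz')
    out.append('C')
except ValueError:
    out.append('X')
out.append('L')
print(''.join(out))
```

Execution trace: 'W' (try body) → 'X' (except ValueError) → 'L' (after the try/except). Output: WXL

Answer: WXL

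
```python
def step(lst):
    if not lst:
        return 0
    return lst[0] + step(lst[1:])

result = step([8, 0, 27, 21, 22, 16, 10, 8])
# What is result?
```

8 + 0 + 27 + 21 + 22 + 16 + 10 + 8 + 0 = 112

Answer: 112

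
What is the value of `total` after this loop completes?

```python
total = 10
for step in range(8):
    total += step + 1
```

Start at 10, add 1 to 8 = 46
`total` takes the values: 10 → 11 → 13 → 16 → 20 → 25 → 31 → 38 → 46

Answer: 46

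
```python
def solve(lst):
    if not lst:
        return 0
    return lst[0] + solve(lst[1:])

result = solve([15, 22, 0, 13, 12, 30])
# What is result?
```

15 + 22 + 0 + 13 + 12 + 30 + 0 = 92

Answer: 92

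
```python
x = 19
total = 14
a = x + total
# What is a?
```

Trace:
`x = 19` → x = 19
`total = 14` → total = 14
`a = x + total` → a = 33
So a = 33

Answer: 33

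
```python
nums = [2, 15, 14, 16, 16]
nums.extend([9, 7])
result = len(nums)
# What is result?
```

Trace:
`nums = [2, 15, 14, 16, 16]` → nums = [2, 15, 14, 16, 16]
`nums.extend([9, 7])` → nums = [2, 15, 14, 16, 16, 9, 7]
`result = len(nums)` → result = 7
So result = 7

Answer: 7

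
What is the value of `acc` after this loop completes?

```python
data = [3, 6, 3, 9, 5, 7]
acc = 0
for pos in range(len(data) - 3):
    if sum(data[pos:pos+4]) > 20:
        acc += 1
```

Count windows with sum > 20
`acc` takes the values: 0 → 1 → 2 → 3

Answer: 3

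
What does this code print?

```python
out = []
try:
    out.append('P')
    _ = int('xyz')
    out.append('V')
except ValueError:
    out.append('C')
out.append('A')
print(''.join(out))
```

Execution trace: 'P' (try body) → 'C' (except ValueError) → 'A' (after the try/except). Output: PCA

Answer: PCA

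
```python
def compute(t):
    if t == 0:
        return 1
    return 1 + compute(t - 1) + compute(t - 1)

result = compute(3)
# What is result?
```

compute(t) = 1 + 2·compute(t-1), compute(0)=1. Closed form: (1+1)·2^3 - 1 = 15.

Answer: 15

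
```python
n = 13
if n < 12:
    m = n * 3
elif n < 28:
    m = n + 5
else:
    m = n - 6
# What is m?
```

Trace:
`n = 13` → n = 13
`if n < 12: ...` → n < 12 is False, n < 28 is True → m = 18
So m = 18

Answer: 18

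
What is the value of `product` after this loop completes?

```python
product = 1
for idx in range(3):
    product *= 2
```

2^3 = 8
`product` takes the values: 1 → 2 → 4 → 8

Answer: 8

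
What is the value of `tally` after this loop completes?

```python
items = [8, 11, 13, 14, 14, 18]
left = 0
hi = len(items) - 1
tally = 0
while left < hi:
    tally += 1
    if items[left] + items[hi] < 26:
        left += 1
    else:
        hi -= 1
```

Steps to find pair summing to 26
`tally` takes the values: 0 → 1 → 2 → 3 → 4 → 5

Answer: 5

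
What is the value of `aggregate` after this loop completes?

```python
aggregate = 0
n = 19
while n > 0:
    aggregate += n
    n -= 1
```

Sum 19 down to 1
`aggregate` takes the values: 0 → 19 → 37 → 54 → 70 → 85 → 99 → 112 → 124 → 135 → 145 → 154 → 162 → 169 → 175 → 180 → 184 → 187 → 189 → 190

Answer: 190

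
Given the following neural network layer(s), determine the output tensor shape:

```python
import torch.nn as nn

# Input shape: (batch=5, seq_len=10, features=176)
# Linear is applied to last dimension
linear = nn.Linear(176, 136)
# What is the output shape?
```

Input: (5, 10, 176) -> Output: (5, 10, 136)

Answer: (5, 10, 136)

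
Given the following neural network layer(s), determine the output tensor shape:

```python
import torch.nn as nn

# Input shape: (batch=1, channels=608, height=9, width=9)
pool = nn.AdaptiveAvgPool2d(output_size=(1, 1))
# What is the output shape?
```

Input: (1, 608, 9, 9) -> Output: (1, 608, 1, 1)

Answer: (1, 608, 1, 1)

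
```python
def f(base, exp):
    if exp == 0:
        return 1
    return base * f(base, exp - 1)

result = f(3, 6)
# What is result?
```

f(3, 6) = 3 * 3 * 3 * 3 * 3 * 3 = 729

Answer: 729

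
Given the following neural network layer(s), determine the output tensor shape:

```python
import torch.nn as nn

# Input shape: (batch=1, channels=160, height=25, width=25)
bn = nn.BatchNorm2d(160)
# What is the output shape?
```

Input: (1, 160, 25, 25) -> Output: (1, 160, 25, 25)

Answer: (1, 160, 25, 25)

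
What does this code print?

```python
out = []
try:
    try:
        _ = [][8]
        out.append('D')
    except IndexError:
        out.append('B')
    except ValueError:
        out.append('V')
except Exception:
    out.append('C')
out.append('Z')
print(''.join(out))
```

Execution trace: 'B' (inner except IndexError) → 'Z' (after the try/except). Output: BZ

Answer: BZ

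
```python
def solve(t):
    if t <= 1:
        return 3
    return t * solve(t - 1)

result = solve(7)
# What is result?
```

solve(7) = 7 * 6 * 5 * 4 * 3 * 2 * 3 = 15120

Answer: 15120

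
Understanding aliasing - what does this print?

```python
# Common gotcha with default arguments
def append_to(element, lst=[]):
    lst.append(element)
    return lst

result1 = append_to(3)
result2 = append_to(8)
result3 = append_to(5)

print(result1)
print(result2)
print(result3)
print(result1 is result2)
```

Key concept: mutable default argument gotcha.
Step by step:
`result1 = append_to(3)` → result1 = [3]
`result2 = append_to(8)` → result1 = [3, 8] (same object as result2); result2 = [3, 8] (same object as result1)
`result3 = append_to(5)` → result1 = [3, 8, 5] (same object as result2, result3); result2 = [3, 8, 5] (same object as result1, result3); result3 = [3, 8, 5] (same object as result1, result2)
`print(result1)` → prints [3, 8, 5]
`print(result2)` → prints [3, 8, 5]
`print(result3)` → prints [3, 8, 5]
`print(result1 is result2)` → prints True

Answer:
[3, 8, 5]
[3, 8, 5]
[3, 8, 5]
True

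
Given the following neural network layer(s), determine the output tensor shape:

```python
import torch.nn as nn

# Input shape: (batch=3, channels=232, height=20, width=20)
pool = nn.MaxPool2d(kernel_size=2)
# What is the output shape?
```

Input: (3, 232, 20, 20) -> Output: (3, 232, 10, 10)

Answer: (3, 232, 10, 10)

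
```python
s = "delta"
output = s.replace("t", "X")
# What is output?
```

Trace:
`s = "delta"` → s = 'delta'
`output = s.replace("t", "X")` → output = 'delXa'
So output = 'delXa'

Answer: 'delXa'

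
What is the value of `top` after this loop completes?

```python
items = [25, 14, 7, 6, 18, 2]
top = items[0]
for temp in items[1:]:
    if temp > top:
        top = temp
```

Maximum of [25, 14, 7, 6, 18, 2]
`top` takes the values: 25

Answer: 25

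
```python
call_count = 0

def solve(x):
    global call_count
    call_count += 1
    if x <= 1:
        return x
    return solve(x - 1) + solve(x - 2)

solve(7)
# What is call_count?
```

Calls(x) = 1 + Calls(x-1) + Calls(x-2); Calls(0)=Calls(1)=1. For x=7 this gives 41.

Answer: 41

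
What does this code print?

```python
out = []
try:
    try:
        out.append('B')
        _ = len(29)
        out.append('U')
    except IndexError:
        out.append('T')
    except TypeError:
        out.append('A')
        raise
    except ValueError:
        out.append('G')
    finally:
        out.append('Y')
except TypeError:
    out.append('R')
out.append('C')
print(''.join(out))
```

Execution trace: 'B' (inner try body) → 'A' (inner except TypeError) → 'Y' (inner finally) → 'R' (outer except TypeError) → 'C' (after the try/except). Output: BAYRC

Answer: BAYRC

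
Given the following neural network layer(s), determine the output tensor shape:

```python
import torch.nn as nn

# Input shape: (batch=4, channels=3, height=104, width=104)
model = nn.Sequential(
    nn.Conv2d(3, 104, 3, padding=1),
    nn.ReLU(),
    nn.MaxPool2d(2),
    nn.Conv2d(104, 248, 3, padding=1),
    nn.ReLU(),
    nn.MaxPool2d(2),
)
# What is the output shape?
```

Input: (4, 3, 104, 104) -> after first Conv2d: (4, 104, 104, 104) -> after first MaxPool2d: (4, 104, 52, 52) -> after second Conv2d: (4, 248, 52, 52) -> Output: (4, 248, 26, 26)

Answer: (4, 248, 26, 26)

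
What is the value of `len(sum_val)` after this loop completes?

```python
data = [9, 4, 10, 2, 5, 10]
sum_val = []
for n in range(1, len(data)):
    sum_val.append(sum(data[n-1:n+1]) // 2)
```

Number of 2-element averages
`sum_val` takes the values: [] → [6] → [6, 7] → [6, 7, 6] → [6, 7, 6, 3] → [6, 7, 6, 3, 7]
So `len(sum_val)` = 5

Answer: 5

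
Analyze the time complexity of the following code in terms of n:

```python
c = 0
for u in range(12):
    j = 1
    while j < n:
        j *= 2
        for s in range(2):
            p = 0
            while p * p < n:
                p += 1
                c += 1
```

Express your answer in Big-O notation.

Each loop level contributes: 1 × log n × 1 × √n. Multiplying the contributions gives O(√n log n).

Answer: O(√n log n)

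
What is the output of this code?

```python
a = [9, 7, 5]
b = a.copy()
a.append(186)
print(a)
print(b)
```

Key concept: list.copy() creates independent copy.
Step by step:
`a = [9, 7, 5]` → a = [9, 7, 5]
`b = a.copy()` → b = [9, 7, 5]
`a.append(186)` → a = [9, 7, 5, 186]
`print(a)` → prints [9, 7, 5, 186]
`print(b)` → prints [9, 7, 5]

Answer:
[9, 7, 5, 186]
[9, 7, 5]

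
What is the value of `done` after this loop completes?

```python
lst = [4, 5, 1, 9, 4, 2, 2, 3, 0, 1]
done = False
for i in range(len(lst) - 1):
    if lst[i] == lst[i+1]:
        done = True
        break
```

Check consecutive duplicates in [4, 5, 1, 9, 4, 2, 2, 3, 0, 1]
`done` takes the values: False → True

Answer: True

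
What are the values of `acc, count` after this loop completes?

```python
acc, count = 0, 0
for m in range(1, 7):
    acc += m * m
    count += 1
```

Sum of squares and count
`acc, count` takes the values: (0, 0) → (1, 0) → (1, 1) → (5, 1) → (5, 2) → (14, 2) → (14, 3) → (30, 3) → (30, 4) → (55, 4) → (55, 5) → (91, 5) → (91, 6)

Answer: 91, 6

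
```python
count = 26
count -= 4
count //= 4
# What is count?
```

Trace:
`count = 26` → count = 26
`count -= 4` → count = 22
`count //= 4` → count = 5
So count = 5

Answer: 5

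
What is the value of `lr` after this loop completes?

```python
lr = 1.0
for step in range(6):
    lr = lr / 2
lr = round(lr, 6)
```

Halving LR 6 times: 1 / 2^6
`lr` takes the values: 1.0 → 0.5 → 0.25 → 0.125 → 0.0625 → 0.03125 → 0.015625

Answer: 0.015625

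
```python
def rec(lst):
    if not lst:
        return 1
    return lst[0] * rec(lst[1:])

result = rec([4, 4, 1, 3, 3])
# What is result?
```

Product over [4, 4, 1, 3, 3] = 4 * 4 * 1 * 3 * 3 = 144

Answer: 144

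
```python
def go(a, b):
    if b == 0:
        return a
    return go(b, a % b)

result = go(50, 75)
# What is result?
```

go(50, 75) -> go(75, 50) -> go(50, 25) -> go(25, 0) -> 25

Answer: 25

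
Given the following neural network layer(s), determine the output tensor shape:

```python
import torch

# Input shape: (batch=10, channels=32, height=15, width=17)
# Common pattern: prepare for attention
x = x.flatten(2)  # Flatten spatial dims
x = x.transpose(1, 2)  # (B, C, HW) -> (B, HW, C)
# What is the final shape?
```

Input: (10, 32, 15, 17) -> after flatten(2): (10, 32, 255) -> Output: (10, 255, 32)

Answer: (10, 255, 32)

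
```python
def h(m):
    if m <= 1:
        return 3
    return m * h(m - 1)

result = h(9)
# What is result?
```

h(9) = 9 * 8 * 7 * 6 * 5 * 4 * 3 * 2 * 3 = 1088640

Answer: 1088640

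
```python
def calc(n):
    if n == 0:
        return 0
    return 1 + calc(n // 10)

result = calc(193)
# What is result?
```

Count of digits of 193: 3

Answer: 3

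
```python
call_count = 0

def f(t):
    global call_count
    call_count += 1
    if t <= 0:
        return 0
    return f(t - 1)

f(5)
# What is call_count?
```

Linear recursion stepping by 1: 6 calls from t=5 down to ≤0.

Answer: 6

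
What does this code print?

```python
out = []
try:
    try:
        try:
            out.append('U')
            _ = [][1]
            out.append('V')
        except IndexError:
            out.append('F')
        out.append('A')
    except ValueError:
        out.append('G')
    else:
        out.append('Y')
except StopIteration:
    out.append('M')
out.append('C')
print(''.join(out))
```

Execution trace: 'U' (inner try body) → 'F' (inner except IndexError) → 'A' (try body, no exception) → 'Y' (else) → 'C' (after the try/except). Output: UFAYC

Answer: UFAYC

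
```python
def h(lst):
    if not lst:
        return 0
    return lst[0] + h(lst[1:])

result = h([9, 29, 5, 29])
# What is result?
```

9 + 29 + 5 + 29 + 0 = 72

Answer: 72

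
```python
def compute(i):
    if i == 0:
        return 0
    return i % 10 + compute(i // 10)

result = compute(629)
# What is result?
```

Sum of digits of 629: 9 + 2 + 6 = 17

Answer: 17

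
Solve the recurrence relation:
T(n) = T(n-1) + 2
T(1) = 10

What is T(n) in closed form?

Unrolling: T(n) = T(1) + 2·(n-1) = 10 + 2(n-1) = 2n + 8.

Answer: T(n) = 2n + 8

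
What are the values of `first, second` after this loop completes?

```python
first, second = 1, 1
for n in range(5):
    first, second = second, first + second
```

Fibonacci: after 5 iterations
`first, second` takes the values: (1, 1) → (1, 2) → (2, 3) → (3, 5) → (5, 8) → (8, 13)

Answer: 8, 13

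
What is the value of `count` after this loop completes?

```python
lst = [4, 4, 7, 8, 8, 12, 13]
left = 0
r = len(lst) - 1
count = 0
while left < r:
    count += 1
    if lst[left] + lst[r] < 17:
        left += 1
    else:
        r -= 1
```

Steps to find pair summing to 17
`count` takes the values: 0 → 1 → 2 → 3 → 4 → 5 → 6

Answer: 6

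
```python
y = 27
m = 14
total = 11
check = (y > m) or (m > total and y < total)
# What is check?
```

Trace:
`y = 27` → y = 27
`m = 14` → m = 14
`total = 11` → total = 11
`check = (y > m) or (m > total and y < total)` → check = True
So check = True

Answer: True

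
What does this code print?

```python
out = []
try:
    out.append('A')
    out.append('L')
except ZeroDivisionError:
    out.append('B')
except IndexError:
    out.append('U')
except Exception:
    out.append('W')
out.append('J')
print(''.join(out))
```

Execution trace: 'A' (try body) → 'L' (try body, no exception) → 'J' (after the try/except). Output: ALJ

Answer: ALJ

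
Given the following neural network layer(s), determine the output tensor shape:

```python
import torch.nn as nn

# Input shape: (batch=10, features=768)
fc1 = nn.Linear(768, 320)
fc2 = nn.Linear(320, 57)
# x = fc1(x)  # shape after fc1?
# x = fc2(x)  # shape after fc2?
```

Input: (10, 768) -> after fc1: (10, 320) -> Output: (10, 57)

Answer: (10, 57)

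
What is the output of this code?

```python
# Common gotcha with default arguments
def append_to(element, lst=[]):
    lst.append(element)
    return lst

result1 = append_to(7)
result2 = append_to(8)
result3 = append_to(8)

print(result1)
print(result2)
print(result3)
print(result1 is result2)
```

Key concept: mutable default argument gotcha.
Step by step:
`result1 = append_to(7)` → result1 = [7]
`result2 = append_to(8)` → result1 = [7, 8] (same object as result2); result2 = [7, 8] (same object as result1)
`result3 = append_to(8)` → result1 = [7, 8, 8] (same object as result2, result3); result2 = [7, 8, 8] (same object as result1, result3); result3 = [7, 8, 8] (same object as result1, result2)
`print(result1)` → prints [7, 8, 8]
`print(result2)` → prints [7, 8, 8]
`print(result3)` → prints [7, 8, 8]
`print(result1 is result2)` → prints True

Answer:
[7, 8, 8]
[7, 8, 8]
[7, 8, 8]
True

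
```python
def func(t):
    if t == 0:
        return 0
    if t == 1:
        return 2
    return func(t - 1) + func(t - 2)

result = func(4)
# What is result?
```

Build up from base cases: func(0)=0, func(1)=2, func(2)=2, func(3)=4, func(4)=6

Answer: 6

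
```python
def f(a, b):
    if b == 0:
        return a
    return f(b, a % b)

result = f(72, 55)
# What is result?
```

f(72, 55) -> f(55, 17) -> f(17, 4) -> f(4, 1) -> f(1, 0) -> 1

Answer: 1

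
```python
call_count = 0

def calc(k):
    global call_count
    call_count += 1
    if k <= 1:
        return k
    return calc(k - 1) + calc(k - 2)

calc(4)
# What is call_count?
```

Calls(k) = 1 + Calls(k-1) + Calls(k-2); Calls(0)=Calls(1)=1. For k=4 this gives 9.

Answer: 9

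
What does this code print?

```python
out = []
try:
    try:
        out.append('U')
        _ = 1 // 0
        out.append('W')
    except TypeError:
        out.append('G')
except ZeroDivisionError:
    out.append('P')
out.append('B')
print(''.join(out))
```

Execution trace: 'U' (try body) → 'P' (outer except ZeroDivisionError) → 'B' (after the try/except). Output: UPB

Answer: UPB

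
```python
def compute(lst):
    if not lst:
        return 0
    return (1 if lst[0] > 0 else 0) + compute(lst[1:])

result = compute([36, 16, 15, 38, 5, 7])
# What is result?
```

Count of positive elements in [36, 16, 15, 38, 5, 7] = 6

Answer: 6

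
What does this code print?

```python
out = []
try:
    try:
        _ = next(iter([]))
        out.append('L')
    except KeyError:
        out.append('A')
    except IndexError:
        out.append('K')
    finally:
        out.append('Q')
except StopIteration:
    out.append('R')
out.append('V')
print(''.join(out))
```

Execution trace: 'Q' (finally) → 'R' (outer except StopIteration) → 'V' (after the try/except). Output: QRV

Answer: QRV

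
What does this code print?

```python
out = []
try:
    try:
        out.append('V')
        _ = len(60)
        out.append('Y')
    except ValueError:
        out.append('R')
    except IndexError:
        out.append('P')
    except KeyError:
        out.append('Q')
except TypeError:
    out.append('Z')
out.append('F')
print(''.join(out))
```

Execution trace: 'V' (try body) → 'Z' (outer except TypeError) → 'F' (after the try/except). Output: VZF

Answer: VZF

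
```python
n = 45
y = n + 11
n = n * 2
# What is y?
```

Trace:
`n = 45` → n = 45
`y = n + 11` → y = 56
`n = n * 2` → n = 90
So y = 56

Answer: 56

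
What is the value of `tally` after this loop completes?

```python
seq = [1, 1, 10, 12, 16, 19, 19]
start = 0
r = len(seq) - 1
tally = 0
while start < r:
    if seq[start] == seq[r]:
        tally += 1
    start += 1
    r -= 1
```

Count matching pairs from ends
`tally` takes the values: 0

Answer: 0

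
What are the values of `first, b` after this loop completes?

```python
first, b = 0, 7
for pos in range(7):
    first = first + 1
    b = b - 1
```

first goes 0→7, b goes 7→0
`first, b` takes the values: (0, 7) → (1, 7) → (1, 6) → (2, 6) → (2, 5) → (3, 5) → (3, 4) → (4, 4) → (4, 3) → (5, 3) → (5, 2) → (6, 2) → (6, 1) → (7, 1) → (7, 0)

Answer: 7, 0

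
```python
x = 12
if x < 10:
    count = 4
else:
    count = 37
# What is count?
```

Trace:
`x = 12` → x = 12
`if x < 10: ...` → x < 10 is False, take else branch → count = 37
So count = 37

Answer: 37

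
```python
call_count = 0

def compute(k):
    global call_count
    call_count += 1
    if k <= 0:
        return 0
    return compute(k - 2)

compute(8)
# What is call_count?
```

Linear recursion stepping by 2: 5 calls from k=8 down to ≤0.

Answer: 5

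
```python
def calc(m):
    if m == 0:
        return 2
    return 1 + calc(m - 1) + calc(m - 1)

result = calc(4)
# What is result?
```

calc(m) = 1 + 2·calc(m-1), calc(0)=2. Closed form: (2+1)·2^4 - 1 = 47.

Answer: 47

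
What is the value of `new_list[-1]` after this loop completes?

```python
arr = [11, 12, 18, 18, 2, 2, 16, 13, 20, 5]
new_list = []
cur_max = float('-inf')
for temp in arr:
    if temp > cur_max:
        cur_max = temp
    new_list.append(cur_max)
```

Running max ends at 20
`new_list` takes the values: [] → [11] → [11, 12] → [11, 12, 18] → [11, 12, 18, 18] → [11, 12, 18, 18, 18] → [11, 12, 18, 18, 18, 18] → [11, 12, 18, 18, 18, 18, 18] → [11, 12, 18, 18, 18, 18, 18, 18] → [11, 12, 18, 18, 18, 18, 18, 18, 20] → [11, 12, 18, 18, 18, 18, 18, 18, 20, 20]
So `new_list[-1]` = 20

Answer: 20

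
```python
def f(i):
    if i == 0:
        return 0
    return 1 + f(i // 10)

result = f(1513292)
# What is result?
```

Count of digits of 1513292: 7

Answer: 7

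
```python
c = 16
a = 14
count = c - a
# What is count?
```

Trace:
`c = 16` → c = 16
`a = 14` → a = 14
`count = c - a` → count = 2
So count = 2

Answer: 2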